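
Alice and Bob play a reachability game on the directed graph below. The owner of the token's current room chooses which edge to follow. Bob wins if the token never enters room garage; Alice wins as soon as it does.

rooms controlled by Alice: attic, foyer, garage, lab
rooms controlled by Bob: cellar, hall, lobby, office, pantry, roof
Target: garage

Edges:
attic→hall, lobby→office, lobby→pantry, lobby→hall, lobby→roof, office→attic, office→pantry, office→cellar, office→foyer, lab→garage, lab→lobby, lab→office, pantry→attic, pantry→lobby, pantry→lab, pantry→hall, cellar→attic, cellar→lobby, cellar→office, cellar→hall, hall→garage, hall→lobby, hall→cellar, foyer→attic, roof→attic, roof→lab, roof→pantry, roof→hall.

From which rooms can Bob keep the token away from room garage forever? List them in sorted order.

attic, cellar, foyer, hall, lobby, office, pantry, roof

A0 = {garage}
A1: add {lab} — lab (Alice) has lab→garage.
A2 = A1; e.g. attic (Alice) has no edge into A1. Fixed point.
Alice's attractor = {garage, lab}; Bob avoids the target exactly from the complement.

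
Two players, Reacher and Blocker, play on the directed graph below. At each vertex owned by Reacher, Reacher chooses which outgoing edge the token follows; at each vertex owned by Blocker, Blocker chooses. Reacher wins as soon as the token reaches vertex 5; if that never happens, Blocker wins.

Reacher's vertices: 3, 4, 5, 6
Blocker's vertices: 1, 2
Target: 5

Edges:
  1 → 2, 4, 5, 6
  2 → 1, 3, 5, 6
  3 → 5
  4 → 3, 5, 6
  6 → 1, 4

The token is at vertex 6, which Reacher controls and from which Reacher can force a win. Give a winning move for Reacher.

4

A0 = {5}
A1: add {3, 4} — 3 (Reacher) has 3→5; 4 (Reacher) has 4→5.
A2: add {6} — 6 (Reacher) has 6→4.
A3 = A2; e.g. 1 (Blocker) can still go to 2. Fixed point.
From 6, successor 4 is in the attractor (rank 1); the other successor 1 is not.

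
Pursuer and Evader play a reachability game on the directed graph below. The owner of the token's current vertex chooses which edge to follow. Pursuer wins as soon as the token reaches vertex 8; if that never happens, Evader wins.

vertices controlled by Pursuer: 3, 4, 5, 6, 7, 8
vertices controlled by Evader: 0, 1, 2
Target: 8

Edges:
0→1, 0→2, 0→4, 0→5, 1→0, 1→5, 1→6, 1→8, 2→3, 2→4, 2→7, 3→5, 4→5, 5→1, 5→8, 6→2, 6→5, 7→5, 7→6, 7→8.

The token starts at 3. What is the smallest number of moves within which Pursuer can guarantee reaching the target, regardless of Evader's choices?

A0 = {8}
A1: add {5, 7} — 5 (Pursuer) has 5→8; 7 (Pursuer) has 7→8.
A2: add {3, 4, 6} — 3 (Pursuer) has 3→5; 4 (Pursuer) has 4→5; 6 (Pursuer) has 6→5.
3 enters the attractor at level 2, so Pursuer can force the target in 2 moves from there.

2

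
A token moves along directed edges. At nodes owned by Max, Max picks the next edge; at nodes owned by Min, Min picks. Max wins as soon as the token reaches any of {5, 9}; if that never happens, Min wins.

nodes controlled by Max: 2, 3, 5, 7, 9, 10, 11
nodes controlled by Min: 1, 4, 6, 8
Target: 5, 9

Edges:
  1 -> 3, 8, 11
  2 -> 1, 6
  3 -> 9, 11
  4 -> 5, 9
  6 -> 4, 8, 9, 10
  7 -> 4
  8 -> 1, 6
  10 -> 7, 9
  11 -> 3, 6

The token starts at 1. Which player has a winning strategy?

A0 = {5, 9}
A1: add {3, 4, 10} — 3 (Max) has 3→9; 4 (Min): all of {5, 9} already in; 10 (Max) has 10→9.
A2: add {7, 11} — 7 (Max) has 7→4; 11 (Max) has 11→3.
A3 = A2; e.g. 1 (Min) can still go to 8. Fixed point.
1 never enters the attractor, so Min can avoid the target forever.

Min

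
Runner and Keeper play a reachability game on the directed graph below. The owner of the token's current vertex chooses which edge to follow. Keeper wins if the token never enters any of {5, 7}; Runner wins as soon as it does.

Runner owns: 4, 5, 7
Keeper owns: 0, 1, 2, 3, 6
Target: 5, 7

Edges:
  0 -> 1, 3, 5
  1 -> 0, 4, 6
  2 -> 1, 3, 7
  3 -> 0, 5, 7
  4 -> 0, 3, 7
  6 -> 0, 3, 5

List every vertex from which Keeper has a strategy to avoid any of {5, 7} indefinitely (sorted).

0, 1, 2, 3, 6

A0 = {5, 7}
A1: add {4} — 4 (Runner) has 4→7.
A2 = A1; e.g. 0 (Keeper) can still go to 1. Fixed point.
Runner's attractor = {4, 5, 7}; Keeper avoids the target exactly from the complement.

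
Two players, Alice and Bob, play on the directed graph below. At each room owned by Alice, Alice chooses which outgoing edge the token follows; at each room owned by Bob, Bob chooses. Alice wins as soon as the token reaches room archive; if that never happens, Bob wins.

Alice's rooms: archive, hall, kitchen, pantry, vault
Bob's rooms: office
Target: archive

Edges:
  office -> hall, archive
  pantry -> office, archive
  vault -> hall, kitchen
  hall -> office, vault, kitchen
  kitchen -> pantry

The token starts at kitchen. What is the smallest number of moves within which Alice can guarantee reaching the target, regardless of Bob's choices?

A0 = {archive}
A1: add {pantry} — pantry (Alice) has pantry→archive.
A2: add {kitchen} — kitchen (Alice) has kitchen→pantry.
kitchen enters the attractor at level 2, so Alice can force the target in 2 moves from there.

2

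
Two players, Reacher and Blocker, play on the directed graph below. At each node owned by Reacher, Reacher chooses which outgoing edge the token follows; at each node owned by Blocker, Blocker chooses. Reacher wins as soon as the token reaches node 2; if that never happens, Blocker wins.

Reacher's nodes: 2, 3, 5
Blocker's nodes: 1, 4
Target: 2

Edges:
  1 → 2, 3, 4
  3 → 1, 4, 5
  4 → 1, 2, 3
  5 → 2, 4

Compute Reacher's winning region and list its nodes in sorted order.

A0 = {2}
A1: add {5} — 5 (Reacher) has 5→2.
A2: add {3} — 3 (Reacher) has 3→5.
A3 = A2; e.g. 1 (Blocker) can still go to 4. Fixed point.
Reacher's winning region = {2, 3, 5}.

2, 3, 5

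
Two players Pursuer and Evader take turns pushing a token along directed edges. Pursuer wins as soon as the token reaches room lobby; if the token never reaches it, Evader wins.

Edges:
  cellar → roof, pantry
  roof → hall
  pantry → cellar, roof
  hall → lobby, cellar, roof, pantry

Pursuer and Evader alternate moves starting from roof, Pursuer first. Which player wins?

Track states (vertex, player-to-move).
A0 = {(lobby,Pursuer), (lobby,Evader)}
A1: add {(hall,Pursuer)}.
A2: add {(roof,Evader)}.
A3: add {(cellar,Pursuer), (pantry,Pursuer)}.
A4 = A3; e.g. (cellar,Evader) stays out. (roof,Pursuer) never enters ⇒ Evader avoids the target.

Evader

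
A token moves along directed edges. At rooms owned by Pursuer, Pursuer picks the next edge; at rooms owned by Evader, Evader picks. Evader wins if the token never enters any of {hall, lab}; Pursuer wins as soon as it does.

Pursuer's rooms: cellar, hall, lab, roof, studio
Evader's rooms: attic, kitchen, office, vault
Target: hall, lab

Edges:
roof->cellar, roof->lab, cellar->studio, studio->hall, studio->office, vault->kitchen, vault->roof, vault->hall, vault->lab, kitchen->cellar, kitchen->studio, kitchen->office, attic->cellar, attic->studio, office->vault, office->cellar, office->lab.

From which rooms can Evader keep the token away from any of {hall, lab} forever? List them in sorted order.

A0 = {hall, lab}
A1: add {roof, studio} — roof (Pursuer) has roof→lab; studio (Pursuer) has studio→hall.
A2: add {cellar} — cellar (Pursuer) has cellar→studio.
A3: add {attic} — attic (Evader): all of {cellar, studio} already in.
A4 = A3; e.g. kitchen (Evader) can still go to office. Fixed point.
Pursuer's attractor = {attic, cellar, hall, lab, roof, studio}; Evader avoids the target exactly from the complement.

kitchen, office, vault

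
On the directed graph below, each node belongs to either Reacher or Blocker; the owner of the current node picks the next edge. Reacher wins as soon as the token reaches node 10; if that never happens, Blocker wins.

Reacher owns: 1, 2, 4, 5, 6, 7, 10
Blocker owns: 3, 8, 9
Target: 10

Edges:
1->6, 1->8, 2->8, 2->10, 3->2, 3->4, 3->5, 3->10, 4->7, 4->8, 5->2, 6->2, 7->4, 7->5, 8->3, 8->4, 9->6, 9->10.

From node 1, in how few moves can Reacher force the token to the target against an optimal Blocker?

3

A0 = {10}
A1: add {2} — 2 (Reacher) has 2→10.
A2: add {5, 6} — 5 (Reacher) has 5→2; 6 (Reacher) has 6→2.
A3: add {1, 7, 9} — 1 (Reacher) has 1→6; 7 (Reacher) has 7→5; 9 (Blocker): all of {6, 10} already in.
1 enters the attractor at level 3, so Reacher can force the target in 3 moves from there.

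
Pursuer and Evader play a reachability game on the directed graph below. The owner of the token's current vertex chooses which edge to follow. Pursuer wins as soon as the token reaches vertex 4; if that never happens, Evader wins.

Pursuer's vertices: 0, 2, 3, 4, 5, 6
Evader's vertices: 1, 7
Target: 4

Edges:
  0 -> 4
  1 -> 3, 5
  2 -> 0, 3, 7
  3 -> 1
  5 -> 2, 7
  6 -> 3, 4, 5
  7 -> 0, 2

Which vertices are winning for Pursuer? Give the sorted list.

A0 = {4}
A1: add {0, 6} — 0 (Pursuer) has 0→4; 6 (Pursuer) has 6→4.
A2: add {2} — 2 (Pursuer) has 2→0.
A3: add {5, 7} — 5 (Pursuer) has 5→2; 7 (Evader): all of {0, 2} already in.
A4 = A3; e.g. 1 (Evader) can still go to 3. Fixed point.
Pursuer's winning region = {0, 2, 4, 5, 6, 7}.

0, 2, 4, 5, 6, 7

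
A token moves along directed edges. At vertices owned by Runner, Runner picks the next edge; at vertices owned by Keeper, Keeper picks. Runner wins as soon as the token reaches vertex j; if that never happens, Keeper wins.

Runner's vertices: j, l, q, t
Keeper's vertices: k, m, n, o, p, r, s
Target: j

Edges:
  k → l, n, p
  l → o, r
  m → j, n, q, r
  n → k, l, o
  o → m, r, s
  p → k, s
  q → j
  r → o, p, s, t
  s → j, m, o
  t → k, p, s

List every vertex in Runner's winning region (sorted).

j, q

A0 = {j}
A1: add {q} — q (Runner) has q→j.
A2 = A1; e.g. k (Keeper) can still go to l. Fixed point.
Runner's winning region = {j, q}.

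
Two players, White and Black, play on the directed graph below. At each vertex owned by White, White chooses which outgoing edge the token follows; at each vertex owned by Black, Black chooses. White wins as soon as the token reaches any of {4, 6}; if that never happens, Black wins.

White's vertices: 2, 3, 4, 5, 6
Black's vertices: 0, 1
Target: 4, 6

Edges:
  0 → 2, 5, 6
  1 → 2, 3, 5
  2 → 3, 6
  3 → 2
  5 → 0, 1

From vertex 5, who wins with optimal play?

A0 = {4, 6}
A1: add {2} — 2 (White) has 2→6.
A2: add {3} — 3 (White) has 3→2.
A3 = A2; e.g. 0 (Black) can still go to 5. Fixed point.
5 never enters the attractor, so Black can avoid the target forever.

Black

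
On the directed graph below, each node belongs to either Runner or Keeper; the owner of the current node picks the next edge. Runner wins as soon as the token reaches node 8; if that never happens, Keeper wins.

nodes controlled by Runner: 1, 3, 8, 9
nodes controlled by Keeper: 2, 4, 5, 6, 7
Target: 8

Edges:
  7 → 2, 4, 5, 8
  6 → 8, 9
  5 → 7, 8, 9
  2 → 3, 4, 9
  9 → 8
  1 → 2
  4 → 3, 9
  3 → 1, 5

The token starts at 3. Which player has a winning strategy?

Keeper

A0 = {8}
A1: add {9} — 9 (Runner) has 9→8.
A2: add {6} — 6 (Keeper): all of {8, 9} already in.
A3 = A2; e.g. 1 (Runner) has no edge into A2. Fixed point.
3 never enters the attractor, so Keeper can avoid the target forever.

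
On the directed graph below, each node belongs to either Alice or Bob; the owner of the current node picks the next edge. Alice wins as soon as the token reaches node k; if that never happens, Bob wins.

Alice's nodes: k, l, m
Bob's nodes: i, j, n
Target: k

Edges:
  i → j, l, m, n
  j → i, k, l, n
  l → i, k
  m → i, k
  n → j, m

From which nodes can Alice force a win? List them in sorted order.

A0 = {k}
A1: add {l, m} — l (Alice) has l→k; m (Alice) has m→k.
A2 = A1; e.g. i (Bob) can still go to j. Fixed point.
Alice's winning region = {k, l, m}.

k, l, m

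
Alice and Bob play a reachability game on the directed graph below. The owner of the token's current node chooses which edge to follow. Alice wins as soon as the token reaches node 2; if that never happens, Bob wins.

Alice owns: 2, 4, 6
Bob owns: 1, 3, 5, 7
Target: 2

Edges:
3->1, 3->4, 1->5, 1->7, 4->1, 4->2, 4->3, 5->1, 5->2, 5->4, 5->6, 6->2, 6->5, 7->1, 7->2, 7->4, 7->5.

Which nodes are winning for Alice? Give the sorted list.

2, 4, 6

A0 = {2}
A1: add {4, 6} — 4 (Alice) has 4→2; 6 (Alice) has 6→2.
A2 = A1; e.g. 1 (Bob) can still go to 5. Fixed point.
Alice's winning region = {2, 4, 6}.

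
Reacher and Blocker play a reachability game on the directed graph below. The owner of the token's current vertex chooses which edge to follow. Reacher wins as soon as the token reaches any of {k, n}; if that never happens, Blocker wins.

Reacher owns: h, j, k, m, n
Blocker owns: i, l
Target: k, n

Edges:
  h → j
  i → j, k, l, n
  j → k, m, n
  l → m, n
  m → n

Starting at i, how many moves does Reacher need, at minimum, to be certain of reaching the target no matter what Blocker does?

A0 = {k, n}
A1: add {j, m} — j (Reacher) has j→k; m (Reacher) has m→n.
A2: add {h, l} — h (Reacher) has h→j; l (Blocker): all of {m, n} already in.
A3: add {i} — i (Blocker): all of {j, k, l, n} already in.
A3 = all vertices. Fixed point.
i enters the attractor at level 3, so Reacher can force the target in 3 moves from there.

3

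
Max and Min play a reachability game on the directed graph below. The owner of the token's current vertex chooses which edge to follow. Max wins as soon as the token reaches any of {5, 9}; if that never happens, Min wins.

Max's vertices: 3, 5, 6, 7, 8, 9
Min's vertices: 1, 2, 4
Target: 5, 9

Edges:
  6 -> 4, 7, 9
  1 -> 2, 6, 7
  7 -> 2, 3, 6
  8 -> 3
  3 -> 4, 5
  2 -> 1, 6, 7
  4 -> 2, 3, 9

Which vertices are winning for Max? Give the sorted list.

A0 = {5, 9}
A1: add {3, 6} — 3 (Max) has 3→5; 6 (Max) has 6→9.
A2: add {7, 8} — 7 (Max) has 7→3; 8 (Max) has 8→3.
A3 = A2; e.g. 1 (Min) can still go to 2. Fixed point.
Max's winning region = {3, 5, 6, 7, 8, 9}.

3, 5, 6, 7, 8, 9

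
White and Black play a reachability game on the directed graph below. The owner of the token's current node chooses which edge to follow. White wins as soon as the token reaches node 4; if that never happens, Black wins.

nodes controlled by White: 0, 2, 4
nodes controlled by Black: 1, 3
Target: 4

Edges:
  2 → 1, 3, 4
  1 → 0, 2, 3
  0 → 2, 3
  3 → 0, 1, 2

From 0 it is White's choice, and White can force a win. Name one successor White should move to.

2

A0 = {4}
A1: add {2} — 2 (White) has 2→4.
A2: add {0} — 0 (White) has 0→2.
A3 = A2; e.g. 1 (Black) can still go to 3. Fixed point.
From 0, successor 2 is in the attractor (rank 1); the other successor 3 is not.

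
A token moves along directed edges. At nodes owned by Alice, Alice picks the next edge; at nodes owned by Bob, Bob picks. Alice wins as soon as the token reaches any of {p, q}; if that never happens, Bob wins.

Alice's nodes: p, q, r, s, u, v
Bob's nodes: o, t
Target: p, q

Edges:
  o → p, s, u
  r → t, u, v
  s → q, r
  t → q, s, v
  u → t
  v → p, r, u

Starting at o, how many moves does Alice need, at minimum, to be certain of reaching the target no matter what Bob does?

A0 = {p, q}
A1: add {s, v} — s (Alice) has s→q; v (Alice) has v→p.
A2: add {r, t} — r (Alice) has r→v; t (Bob): all of {q, s, v} already in.
A3: add {u} — u (Alice) has u→t.
A4: add {o} — o (Bob): all of {p, s, u} already in.
A4 = all vertices. Fixed point.
o enters the attractor at level 4, so Alice can force the target in 4 moves from there.

4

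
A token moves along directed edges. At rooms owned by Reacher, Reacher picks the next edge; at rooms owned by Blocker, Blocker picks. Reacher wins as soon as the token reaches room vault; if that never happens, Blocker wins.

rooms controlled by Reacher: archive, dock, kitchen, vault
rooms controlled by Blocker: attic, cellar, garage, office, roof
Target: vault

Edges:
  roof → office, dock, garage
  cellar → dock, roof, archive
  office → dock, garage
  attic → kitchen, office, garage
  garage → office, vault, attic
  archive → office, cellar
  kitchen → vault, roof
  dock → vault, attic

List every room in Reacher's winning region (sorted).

dock, kitchen, vault

A0 = {vault}
A1: add {dock, kitchen} — kitchen (Reacher) has kitchen→vault; dock (Reacher) has dock→vault.
A2 = A1; e.g. office (Blocker) can still go to garage. Fixed point.
Reacher's winning region = {dock, kitchen, vault}.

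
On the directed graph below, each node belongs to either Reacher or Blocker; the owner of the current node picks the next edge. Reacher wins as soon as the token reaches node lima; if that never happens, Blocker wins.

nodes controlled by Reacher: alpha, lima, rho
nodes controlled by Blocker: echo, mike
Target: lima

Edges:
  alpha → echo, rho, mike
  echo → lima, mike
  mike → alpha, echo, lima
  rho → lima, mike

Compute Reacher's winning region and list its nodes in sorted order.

A0 = {lima}
A1: add {rho} — rho (Reacher) has rho→lima.
A2: add {alpha} — alpha (Reacher) has alpha→rho.
A3 = A2; e.g. echo (Blocker) can still go to mike. Fixed point.
Reacher's winning region = {alpha, lima, rho}.

alpha, lima, rho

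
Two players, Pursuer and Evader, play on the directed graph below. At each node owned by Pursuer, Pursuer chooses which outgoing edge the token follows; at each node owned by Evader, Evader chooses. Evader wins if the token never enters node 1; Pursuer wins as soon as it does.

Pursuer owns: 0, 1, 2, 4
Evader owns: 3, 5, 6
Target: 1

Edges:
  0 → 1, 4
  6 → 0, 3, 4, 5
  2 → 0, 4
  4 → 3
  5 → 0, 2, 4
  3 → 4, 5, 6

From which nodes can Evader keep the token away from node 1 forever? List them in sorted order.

3, 4, 5, 6

A0 = {1}
A1: add {0} — 0 (Pursuer) has 0→1.
A2: add {2} — 2 (Pursuer) has 2→0.
A3 = A2; e.g. 3 (Evader) can still go to 4. Fixed point.
Pursuer's attractor = {0, 1, 2}; Evader avoids the target exactly from the complement.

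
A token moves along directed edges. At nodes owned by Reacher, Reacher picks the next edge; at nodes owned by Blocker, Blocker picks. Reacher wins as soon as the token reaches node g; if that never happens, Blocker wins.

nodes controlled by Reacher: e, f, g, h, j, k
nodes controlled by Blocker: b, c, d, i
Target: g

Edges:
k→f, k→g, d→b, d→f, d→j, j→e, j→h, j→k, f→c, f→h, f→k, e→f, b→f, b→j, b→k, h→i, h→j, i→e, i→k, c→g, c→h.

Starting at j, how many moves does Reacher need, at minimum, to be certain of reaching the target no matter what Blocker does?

2

A0 = {g}
A1: add {k} — k (Reacher) has k→g.
A2: add {f, j} — f (Reacher) has f→k; j (Reacher) has j→k.
j enters the attractor at level 2, so Reacher can force the target in 2 moves from there.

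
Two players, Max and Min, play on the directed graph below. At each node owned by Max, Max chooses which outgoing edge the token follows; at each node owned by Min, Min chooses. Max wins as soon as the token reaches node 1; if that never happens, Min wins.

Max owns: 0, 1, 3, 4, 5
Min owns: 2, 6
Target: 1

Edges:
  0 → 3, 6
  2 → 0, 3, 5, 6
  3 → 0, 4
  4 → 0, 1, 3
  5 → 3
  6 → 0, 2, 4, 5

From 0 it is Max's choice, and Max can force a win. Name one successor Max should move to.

A0 = {1}
A1: add {4} — 4 (Max) has 4→1.
A2: add {3} — 3 (Max) has 3→4.
A3: add {0, 5} — 0 (Max) has 0→3; 5 (Max) has 5→3.
A4 = A3; e.g. 2 (Min) can still go to 6. Fixed point.
From 0, successor 3 is in the attractor (rank 2); the other successor 6 is not.

3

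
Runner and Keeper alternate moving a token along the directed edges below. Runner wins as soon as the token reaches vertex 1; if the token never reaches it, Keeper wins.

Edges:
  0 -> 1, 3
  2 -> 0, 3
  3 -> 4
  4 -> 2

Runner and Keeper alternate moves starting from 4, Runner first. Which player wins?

Track states (vertex, player-to-move).
A0 = {(1,Runner), (1,Keeper)}
A1: add {(0,Runner)}.
A2 = A1; e.g. (0,Keeper) stays out. (4,Runner) never enters ⇒ Keeper avoids the target.

Keeper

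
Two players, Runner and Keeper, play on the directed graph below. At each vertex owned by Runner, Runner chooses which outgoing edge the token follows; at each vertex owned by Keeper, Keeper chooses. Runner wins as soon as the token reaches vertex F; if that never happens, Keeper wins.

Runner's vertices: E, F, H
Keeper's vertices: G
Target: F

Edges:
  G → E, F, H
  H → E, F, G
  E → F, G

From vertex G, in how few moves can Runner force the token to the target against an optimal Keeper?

2

A0 = {F}
A1: add {E, H} — E (Runner) has E→F; H (Runner) has H→F.
A2: add {G} — G (Keeper): all of {E, F, H} already in.
A2 = all vertices. Fixed point.
G enters the attractor at level 2, so Runner can force the target in 2 moves from there.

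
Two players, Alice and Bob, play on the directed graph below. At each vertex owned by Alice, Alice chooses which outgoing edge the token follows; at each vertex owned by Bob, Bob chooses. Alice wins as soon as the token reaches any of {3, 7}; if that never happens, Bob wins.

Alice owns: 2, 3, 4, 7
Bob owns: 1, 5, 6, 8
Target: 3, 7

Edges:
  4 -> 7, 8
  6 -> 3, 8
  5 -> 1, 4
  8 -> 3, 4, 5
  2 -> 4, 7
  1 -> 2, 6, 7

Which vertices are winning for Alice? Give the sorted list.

A0 = {3, 7}
A1: add {2, 4} — 2 (Alice) has 2→7; 4 (Alice) has 4→7.
A2 = A1; e.g. 1 (Bob) can still go to 6. Fixed point.
Alice's winning region = {2, 3, 4, 7}.

2, 3, 4, 7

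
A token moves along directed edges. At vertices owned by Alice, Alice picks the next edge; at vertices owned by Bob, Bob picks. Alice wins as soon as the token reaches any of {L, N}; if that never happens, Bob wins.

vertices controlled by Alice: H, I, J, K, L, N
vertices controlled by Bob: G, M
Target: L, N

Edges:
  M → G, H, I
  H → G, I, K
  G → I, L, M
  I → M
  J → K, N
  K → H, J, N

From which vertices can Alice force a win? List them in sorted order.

A0 = {L, N}
A1: add {J, K} — J (Alice) has J→N; K (Alice) has K→N.
A2: add {H} — H (Alice) has H→K.
A3 = A2; e.g. G (Bob) can still go to I. Fixed point.
Alice's winning region = {H, J, K, L, N}.

H, J, K, L, N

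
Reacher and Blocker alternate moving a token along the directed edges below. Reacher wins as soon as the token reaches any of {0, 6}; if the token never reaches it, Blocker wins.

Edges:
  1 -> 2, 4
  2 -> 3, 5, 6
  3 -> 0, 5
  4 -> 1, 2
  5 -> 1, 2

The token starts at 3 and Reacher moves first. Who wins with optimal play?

Reacher

Track states (vertex, player-to-move).
A0 = {(0,Reacher), (0,Blocker), (6,Reacher), (6,Blocker)}
A1: add {(2,Reacher), (3,Reacher)}.
(3,Reacher) ∈ A1 ⇒ Reacher forces the target.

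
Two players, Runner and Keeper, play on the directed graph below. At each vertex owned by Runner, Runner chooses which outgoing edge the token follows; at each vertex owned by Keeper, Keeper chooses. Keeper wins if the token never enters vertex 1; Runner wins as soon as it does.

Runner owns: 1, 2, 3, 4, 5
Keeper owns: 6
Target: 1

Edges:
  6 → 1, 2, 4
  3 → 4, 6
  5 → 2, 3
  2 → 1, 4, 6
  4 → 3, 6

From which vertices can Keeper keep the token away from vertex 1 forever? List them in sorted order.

3, 4, 6

A0 = {1}
A1: add {2} — 2 (Runner) has 2→1.
A2: add {5} — 5 (Runner) has 5→2.
A3 = A2; e.g. 3 (Runner) has no edge into A2. Fixed point.
Runner's attractor = {1, 2, 5}; Keeper avoids the target exactly from the complement.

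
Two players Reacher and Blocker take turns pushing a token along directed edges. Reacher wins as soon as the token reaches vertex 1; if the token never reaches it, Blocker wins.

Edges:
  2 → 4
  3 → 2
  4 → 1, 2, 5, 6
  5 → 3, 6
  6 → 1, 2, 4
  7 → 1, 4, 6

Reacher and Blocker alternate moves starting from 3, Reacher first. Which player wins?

Reacher

Track states (vertex, player-to-move).
A0 = {(1,Reacher), (1,Blocker)}
A1: add {(4,Reacher), (6,Reacher), (7,Reacher)}.
A2: add {(2,Blocker), (7,Blocker)}.
A3: add {(3,Reacher)}.
(3,Reacher) ∈ A3 ⇒ Reacher forces the target.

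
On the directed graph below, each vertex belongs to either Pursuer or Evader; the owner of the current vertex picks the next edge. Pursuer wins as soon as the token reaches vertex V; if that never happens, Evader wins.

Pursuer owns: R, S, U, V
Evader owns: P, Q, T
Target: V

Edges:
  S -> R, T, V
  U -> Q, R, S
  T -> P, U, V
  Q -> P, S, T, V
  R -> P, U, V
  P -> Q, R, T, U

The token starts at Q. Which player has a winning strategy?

Evader

A0 = {V}
A1: add {R, S} — R (Pursuer) has R→V; S (Pursuer) has S→V.
A2: add {U} — U (Pursuer) has U→R.
A3 = A2; e.g. P (Evader) can still go to Q. Fixed point.
Q never enters the attractor, so Evader can avoid the target forever.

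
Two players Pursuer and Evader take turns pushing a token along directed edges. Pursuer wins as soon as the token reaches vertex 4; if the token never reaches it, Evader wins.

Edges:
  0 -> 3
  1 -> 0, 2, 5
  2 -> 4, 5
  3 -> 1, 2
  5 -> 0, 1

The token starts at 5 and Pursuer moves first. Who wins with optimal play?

Evader

Track states (vertex, player-to-move).
A0 = {(4,Pursuer), (4,Evader)}
A1: add {(2,Pursuer)}.
A2 = A1; e.g. (0,Pursuer) stays out. (5,Pursuer) never enters ⇒ Evader avoids the target.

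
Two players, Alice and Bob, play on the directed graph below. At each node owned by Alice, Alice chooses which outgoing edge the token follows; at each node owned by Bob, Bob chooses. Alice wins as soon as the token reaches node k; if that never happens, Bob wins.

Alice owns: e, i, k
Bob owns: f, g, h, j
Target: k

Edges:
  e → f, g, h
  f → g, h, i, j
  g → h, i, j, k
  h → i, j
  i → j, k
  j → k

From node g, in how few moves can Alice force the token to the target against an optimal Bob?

3

A0 = {k}
A1: add {i, j} — i (Alice) has i→k; j (Bob): all of {k} already in.
A2: add {h} — h (Bob): all of {i, j} already in.
A3: add {e, g} — e (Alice) has e→h; g (Bob): all of {h, i, j, k} already in.
g enters the attractor at level 3, so Alice can force the target in 3 moves from there.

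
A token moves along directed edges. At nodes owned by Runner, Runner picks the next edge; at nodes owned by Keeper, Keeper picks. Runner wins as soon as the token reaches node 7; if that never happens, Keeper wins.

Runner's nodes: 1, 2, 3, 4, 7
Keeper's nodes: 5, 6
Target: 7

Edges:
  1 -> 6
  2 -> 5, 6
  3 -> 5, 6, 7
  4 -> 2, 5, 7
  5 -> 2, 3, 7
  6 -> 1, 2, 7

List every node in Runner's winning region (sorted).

A0 = {7}
A1: add {3, 4} — 3 (Runner) has 3→7; 4 (Runner) has 4→7.
A2 = A1; e.g. 1 (Runner) has no edge into A1. Fixed point.
Runner's winning region = {3, 4, 7}.

3, 4, 7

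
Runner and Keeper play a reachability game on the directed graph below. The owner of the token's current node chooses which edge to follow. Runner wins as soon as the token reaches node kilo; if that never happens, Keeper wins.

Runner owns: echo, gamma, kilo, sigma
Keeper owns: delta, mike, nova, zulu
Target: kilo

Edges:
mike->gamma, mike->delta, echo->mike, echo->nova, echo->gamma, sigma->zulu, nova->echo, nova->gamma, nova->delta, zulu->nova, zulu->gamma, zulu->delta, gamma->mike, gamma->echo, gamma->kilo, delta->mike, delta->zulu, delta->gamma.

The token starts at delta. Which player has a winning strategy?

A0 = {kilo}
A1: add {gamma} — gamma (Runner) has gamma→kilo.
A2: add {echo} — echo (Runner) has echo→gamma.
A3 = A2; e.g. mike (Keeper) can still go to delta. Fixed point.
delta never enters the attractor, so Keeper can avoid the target forever.

Keeper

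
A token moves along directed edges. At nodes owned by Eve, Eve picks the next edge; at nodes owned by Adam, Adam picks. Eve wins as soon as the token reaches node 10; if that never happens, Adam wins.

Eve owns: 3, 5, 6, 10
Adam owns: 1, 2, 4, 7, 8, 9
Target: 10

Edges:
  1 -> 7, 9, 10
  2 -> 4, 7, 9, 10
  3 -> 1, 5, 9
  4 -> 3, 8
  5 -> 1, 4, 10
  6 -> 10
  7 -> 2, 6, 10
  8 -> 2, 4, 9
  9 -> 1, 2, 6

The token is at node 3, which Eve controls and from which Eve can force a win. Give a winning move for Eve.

A0 = {10}
A1: add {5, 6} — 5 (Eve) has 5→10; 6 (Eve) has 6→10.
A2: add {3} — 3 (Eve) has 3→5.
A3 = A2; e.g. 1 (Adam) can still go to 7. Fixed point.
From 3, successor 5 is in the attractor (rank 1); the other successors 1, 9 are not.

5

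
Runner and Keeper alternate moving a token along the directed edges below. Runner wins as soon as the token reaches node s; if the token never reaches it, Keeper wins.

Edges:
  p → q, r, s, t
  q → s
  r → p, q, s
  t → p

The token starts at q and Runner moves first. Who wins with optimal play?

Runner

Track states (vertex, player-to-move).
A0 = {(s,Runner), (s,Keeper)}
A1: add {(p,Runner), (q,Runner), (q,Keeper), (r,Runner)}.
(q,Runner) ∈ A1 ⇒ Runner forces the target.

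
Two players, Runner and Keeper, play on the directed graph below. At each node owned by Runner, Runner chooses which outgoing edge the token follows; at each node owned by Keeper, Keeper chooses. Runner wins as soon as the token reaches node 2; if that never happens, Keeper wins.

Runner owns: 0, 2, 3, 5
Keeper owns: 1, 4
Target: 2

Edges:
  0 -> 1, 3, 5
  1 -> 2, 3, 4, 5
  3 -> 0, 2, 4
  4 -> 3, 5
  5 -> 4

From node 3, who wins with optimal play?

A0 = {2}
A1: add {3} — 3 (Runner) has 3→2.
3 ∈ A1, so Runner can force the target.

Runner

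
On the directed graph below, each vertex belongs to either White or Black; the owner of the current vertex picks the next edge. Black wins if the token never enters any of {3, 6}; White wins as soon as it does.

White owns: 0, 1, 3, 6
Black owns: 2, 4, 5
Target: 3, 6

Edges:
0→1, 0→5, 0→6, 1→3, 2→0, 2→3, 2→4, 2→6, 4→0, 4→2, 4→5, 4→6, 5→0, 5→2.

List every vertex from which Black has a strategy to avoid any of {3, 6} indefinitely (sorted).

2, 4, 5

A0 = {3, 6}
A1: add {0, 1} — 0 (White) has 0→6; 1 (White) has 1→3.
A2 = A1; e.g. 2 (Black) can still go to 4. Fixed point.
White's attractor = {0, 1, 3, 6}; Black avoids the target exactly from the complement.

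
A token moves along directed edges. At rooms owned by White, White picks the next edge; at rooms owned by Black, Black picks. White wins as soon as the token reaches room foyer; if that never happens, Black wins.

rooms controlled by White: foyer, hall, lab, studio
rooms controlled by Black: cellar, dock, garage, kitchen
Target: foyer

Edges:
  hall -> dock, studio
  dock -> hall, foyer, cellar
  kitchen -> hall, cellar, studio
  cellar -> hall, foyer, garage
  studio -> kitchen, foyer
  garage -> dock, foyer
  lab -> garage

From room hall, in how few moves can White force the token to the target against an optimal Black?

A0 = {foyer}
A1: add {studio} — studio (White) has studio→foyer.
A2: add {hall} — hall (White) has hall→studio.
A3 = A2; e.g. dock (Black) can still go to cellar. Fixed point.
hall enters the attractor at level 2, so White can force the target in 2 moves from there.

2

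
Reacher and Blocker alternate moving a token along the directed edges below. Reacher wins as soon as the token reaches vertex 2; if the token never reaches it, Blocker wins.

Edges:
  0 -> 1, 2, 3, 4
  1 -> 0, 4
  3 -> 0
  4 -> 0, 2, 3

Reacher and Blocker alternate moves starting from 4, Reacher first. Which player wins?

Track states (vertex, player-to-move).
A0 = {(2,Reacher), (2,Blocker)}
A1: add {(0,Reacher), (4,Reacher)}.
(4,Reacher) ∈ A1 ⇒ Reacher forces the target.

Reacher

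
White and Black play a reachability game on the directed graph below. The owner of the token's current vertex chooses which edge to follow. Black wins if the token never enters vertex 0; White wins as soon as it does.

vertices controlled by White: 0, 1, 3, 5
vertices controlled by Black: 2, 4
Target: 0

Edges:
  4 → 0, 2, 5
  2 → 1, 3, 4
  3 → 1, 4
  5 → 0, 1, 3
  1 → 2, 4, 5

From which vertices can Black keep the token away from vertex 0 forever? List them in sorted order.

A0 = {0}
A1: add {5} — 5 (White) has 5→0.
A2: add {1} — 1 (White) has 1→5.
A3: add {3} — 3 (White) has 3→1.
A4 = A3; e.g. 2 (Black) can still go to 4. Fixed point.
White's attractor = {0, 1, 3, 5}; Black avoids the target exactly from the complement.

2, 4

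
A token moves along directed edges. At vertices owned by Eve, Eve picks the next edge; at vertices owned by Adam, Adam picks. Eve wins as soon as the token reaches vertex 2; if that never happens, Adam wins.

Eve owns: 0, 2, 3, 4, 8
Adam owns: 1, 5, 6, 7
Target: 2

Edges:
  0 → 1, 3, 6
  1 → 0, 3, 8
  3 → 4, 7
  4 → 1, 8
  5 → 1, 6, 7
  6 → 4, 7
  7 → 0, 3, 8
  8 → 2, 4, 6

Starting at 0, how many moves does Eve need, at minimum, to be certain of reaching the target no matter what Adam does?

A0 = {2}
A1: add {8} — 8 (Eve) has 8→2.
A2: add {4} — 4 (Eve) has 4→8.
A3: add {3} — 3 (Eve) has 3→4.
A4: add {0} — 0 (Eve) has 0→3.
0 enters the attractor at level 4, so Eve can force the target in 4 moves from there.

4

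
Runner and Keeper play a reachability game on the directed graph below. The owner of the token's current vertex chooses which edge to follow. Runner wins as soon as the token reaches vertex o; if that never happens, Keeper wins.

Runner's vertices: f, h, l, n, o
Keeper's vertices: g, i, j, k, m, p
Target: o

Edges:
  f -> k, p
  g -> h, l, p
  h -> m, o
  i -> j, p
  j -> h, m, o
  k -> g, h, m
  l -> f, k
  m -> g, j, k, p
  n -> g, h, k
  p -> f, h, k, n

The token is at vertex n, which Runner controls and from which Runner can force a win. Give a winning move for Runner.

A0 = {o}
A1: add {h} — h (Runner) has h→o.
A2: add {n} — n (Runner) has n→h.
A3 = A2; e.g. f (Runner) has no edge into A2. Fixed point.
From n, successor h is in the attractor (rank 1); the other successors g, k are not.

h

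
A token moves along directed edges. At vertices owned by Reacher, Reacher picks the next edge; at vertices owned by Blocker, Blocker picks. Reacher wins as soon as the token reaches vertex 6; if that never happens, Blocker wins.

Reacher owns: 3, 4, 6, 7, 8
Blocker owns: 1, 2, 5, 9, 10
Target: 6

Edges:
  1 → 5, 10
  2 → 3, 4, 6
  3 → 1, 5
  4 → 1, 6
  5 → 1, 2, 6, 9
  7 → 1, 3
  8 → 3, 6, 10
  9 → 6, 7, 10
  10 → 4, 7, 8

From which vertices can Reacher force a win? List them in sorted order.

4, 6, 8

A0 = {6}
A1: add {4, 8} — 4 (Reacher) has 4→6; 8 (Reacher) has 8→6.
A2 = A1; e.g. 1 (Blocker) can still go to 5. Fixed point.
Reacher's winning region = {4, 6, 8}.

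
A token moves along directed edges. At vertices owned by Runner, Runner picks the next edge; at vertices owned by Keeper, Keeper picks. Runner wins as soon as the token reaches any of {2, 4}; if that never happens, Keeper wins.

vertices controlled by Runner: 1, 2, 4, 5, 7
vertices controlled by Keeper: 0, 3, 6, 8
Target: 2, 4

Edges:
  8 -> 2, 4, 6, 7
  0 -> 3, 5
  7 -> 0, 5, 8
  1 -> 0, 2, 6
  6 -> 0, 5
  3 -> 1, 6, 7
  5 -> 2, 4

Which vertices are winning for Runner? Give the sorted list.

A0 = {2, 4}
A1: add {1, 5} — 1 (Runner) has 1→2; 5 (Runner) has 5→2.
A2: add {7} — 7 (Runner) has 7→5.
A3 = A2; e.g. 0 (Keeper) can still go to 3. Fixed point.
Runner's winning region = {1, 2, 4, 5, 7}.

1, 2, 4, 5, 7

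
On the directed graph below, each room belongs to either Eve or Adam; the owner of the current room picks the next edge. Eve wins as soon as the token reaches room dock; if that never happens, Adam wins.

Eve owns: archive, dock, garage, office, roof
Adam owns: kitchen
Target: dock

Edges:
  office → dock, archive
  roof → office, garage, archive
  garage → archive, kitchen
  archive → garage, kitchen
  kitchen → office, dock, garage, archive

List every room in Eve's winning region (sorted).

A0 = {dock}
A1: add {office} — office (Eve) has office→dock.
A2: add {roof} — roof (Eve) has roof→office.
A3 = A2; e.g. garage (Eve) has no edge into A2. Fixed point.
Eve's winning region = {dock, office, roof}.

dock, office, roof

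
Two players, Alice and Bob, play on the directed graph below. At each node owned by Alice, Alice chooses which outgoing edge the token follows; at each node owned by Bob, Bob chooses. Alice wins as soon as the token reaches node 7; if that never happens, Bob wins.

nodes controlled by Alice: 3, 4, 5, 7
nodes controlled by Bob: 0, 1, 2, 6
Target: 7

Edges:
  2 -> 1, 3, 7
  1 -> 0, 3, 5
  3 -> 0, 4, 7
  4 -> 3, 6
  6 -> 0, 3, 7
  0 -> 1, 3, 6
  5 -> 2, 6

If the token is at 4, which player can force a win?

A0 = {7}
A1: add {3} — 3 (Alice) has 3→7.
A2: add {4} — 4 (Alice) has 4→3.
A3 = A2; e.g. 0 (Bob) can still go to 1. Fixed point.
4 ∈ A2, so Alice can force the target.

Alice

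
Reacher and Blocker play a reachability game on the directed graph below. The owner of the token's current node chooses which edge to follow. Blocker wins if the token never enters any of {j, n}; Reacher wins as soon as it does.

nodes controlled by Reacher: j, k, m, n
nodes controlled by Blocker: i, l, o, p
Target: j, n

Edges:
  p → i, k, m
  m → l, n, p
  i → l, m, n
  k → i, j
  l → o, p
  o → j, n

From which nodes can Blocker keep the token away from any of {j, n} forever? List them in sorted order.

A0 = {j, n}
A1: add {k, m, o} — k (Reacher) has k→j; m (Reacher) has m→n; o (Blocker): all of {j, n} already in.
A2 = A1; e.g. i (Blocker) can still go to l. Fixed point.
Reacher's attractor = {j, k, m, n, o}; Blocker avoids the target exactly from the complement.

i, l, p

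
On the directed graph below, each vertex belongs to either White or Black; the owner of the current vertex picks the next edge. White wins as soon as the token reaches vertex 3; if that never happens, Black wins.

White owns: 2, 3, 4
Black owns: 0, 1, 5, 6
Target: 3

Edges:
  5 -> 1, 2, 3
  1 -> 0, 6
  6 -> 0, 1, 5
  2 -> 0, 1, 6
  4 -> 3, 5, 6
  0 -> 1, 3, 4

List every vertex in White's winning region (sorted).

A0 = {3}
A1: add {4} — 4 (White) has 4→3.
A2 = A1; e.g. 0 (Black) can still go to 1. Fixed point.
White's winning region = {3, 4}.

3, 4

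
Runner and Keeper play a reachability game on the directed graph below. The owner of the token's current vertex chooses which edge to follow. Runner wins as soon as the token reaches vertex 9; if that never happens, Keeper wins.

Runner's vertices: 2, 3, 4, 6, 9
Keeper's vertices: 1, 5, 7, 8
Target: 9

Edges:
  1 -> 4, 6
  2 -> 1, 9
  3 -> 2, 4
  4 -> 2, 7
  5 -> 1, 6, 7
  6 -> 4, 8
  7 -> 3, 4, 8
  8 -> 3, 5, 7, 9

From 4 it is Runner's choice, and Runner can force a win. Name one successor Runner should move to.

A0 = {9}
A1: add {2} — 2 (Runner) has 2→9.
A2: add {3, 4} — 3 (Runner) has 3→2; 4 (Runner) has 4→2.
A3: add {6} — 6 (Runner) has 6→4.
A4: add {1} — 1 (Keeper): all of {4, 6} already in.
A5 = A4; e.g. 5 (Keeper) can still go to 7. Fixed point.
From 4, successor 2 is in the attractor (rank 1); the other successor 7 is not.

2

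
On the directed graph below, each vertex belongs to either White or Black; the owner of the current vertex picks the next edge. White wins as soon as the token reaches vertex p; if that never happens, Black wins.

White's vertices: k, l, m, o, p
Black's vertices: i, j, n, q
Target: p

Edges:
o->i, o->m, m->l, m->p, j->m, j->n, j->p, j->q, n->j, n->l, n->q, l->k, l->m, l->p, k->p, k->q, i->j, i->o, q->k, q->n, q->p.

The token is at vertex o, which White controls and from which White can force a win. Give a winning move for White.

m

A0 = {p}
A1: add {k, l, m} — k (White) has k→p; l (White) has l→p; m (White) has m→p.
A2: add {o} — o (White) has o→m.
A3 = A2; e.g. i (Black) can still go to j. Fixed point.
From o, successor m is in the attractor (rank 1); the other successor i is not.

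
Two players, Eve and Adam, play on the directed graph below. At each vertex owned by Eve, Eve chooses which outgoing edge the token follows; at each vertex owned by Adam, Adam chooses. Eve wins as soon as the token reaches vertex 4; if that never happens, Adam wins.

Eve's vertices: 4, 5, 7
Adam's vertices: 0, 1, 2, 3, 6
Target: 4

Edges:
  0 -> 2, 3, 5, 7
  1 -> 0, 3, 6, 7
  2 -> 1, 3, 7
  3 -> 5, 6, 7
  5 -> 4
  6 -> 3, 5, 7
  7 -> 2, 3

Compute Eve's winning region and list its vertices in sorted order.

4, 5

A0 = {4}
A1: add {5} — 5 (Eve) has 5→4.
A2 = A1; e.g. 0 (Adam) can still go to 2. Fixed point.
Eve's winning region = {4, 5}.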